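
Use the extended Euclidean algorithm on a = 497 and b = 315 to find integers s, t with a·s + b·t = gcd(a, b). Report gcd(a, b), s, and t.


Euclidean algorithm on (497, 315) — divide until remainder is 0:
  497 = 1 · 315 + 182
  315 = 1 · 182 + 133
  182 = 1 · 133 + 49
  133 = 2 · 49 + 35
  49 = 1 · 35 + 14
  35 = 2 · 14 + 7
  14 = 2 · 7 + 0
gcd(497, 315) = 7.
Track Bezout coefficients alongside the remainders: start with r₀ = 497 = a·1 + b·0 (s = 1, t = 0) and r₁ = 315 = a·0 + b·1 (s = 0, t = 1); each new remainder r_{k+1} = r_{k-1} − q_k·r_k inherits s_{k+1} = s_{k-1} − q_k·s_k, t_{k+1} = t_{k-1} − q_k·t_k, so r_k = a·s_k + b·t_k at every step:
  q = 1: r = 182, s = 1 − 1·0 = 1, t = 0 − 1·1 = -1  (check: 497·1 + 315·(-1) = 182)
  q = 1: r = 133, s = 0 − 1·1 = -1, t = 1 − 1·(-1) = 2  (check: 497·(-1) + 315·2 = 133)
  q = 1: r = 49, s = 1 − 1·(-1) = 2, t = -1 − 1·2 = -3  (check: 497·2 + 315·(-3) = 49)
  q = 2: r = 35, s = -1 − 2·2 = -5, t = 2 − 2·(-3) = 8  (check: 497·(-5) + 315·8 = 35)
  q = 1: r = 14, s = 2 − 1·(-5) = 7, t = -3 − 1·8 = -11  (check: 497·7 + 315·(-11) = 14)
  q = 2: r = 7, s = -5 − 2·7 = -19, t = 8 − 2·(-11) = 30  (check: 497·(-19) + 315·30 = 7)
The row with r = 7 (the gcd) gives the Bezout coefficients s = -19, t = 30.
Result: 497 · (-19) + 315 · (30) = 7.

gcd(497, 315) = 7; s = -19, t = 30 (check: 497·(-19) + 315·30 = 7).


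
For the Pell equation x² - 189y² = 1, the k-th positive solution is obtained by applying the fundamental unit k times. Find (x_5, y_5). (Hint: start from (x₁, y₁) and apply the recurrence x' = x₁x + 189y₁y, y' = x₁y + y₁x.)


Step 1: Find the fundamental solution (x₁, y₁) of x² - 189y² = 1.
  Expand √189 as a continued fraction. a₀ = ⌊√189⌋ = 13; iterate m_{k+1} = d_k·a_k − m_k, d_{k+1} = (189 − m_{k+1}²)/d_k, a_{k+1} = ⌊(a₀ + m_{k+1})/d_{k+1}⌋ (starting m₀ = 0, d₀ = 1), with convergents p_k = a_k·p_{k-1} + p_{k-2}, q_k = a_k·q_{k-1} + q_{k-2} (p₋₁ = 1, q₋₁ = 0):
  k = 0: a₀ = 13; p₀/q₀ = 13/1; p₀² − 189·q₀² = 169 − 189 = -20.
  k = 1: m = 13, d = 20, a = ⌊(13 + 13)/20⌋ = 1; p/q = (1·13 + 1)/(1·1 + 0) = 14/1; p² − 189·q² = 196 − 189 = 7.
  k = 2: m = 7, d = 7, a = ⌊(13 + 7)/7⌋ = 2; p/q = (2·14 + 13)/(2·1 + 1) = 41/3; p² − 189·q² = 1681 − 1701 = -20.
  k = 3: m = 7, d = 20, a = ⌊(13 + 7)/20⌋ = 1; p/q = (1·41 + 14)/(1·3 + 1) = 55/4; p² − 189·q² = 3025 − 3024 = 1.
  The first convergent with p² − 189·q² = 1 gives the fundamental solution (x₁, y₁) = (55, 4).
Step 2: Apply the recurrence (x_{n+1}, y_{n+1}) = (x₁x_n + 189y₁y_n, x₁y_n + y₁x_n) repeatedly.
  From (x_1, y_1) = (55, 4): x_2 = 55·55 + 189·4·4 = 6049; y_2 = 55·4 + 4·55 = 440.
  From (x_2, y_2) = (6049, 440): x_3 = 55·6049 + 189·4·440 = 665335; y_3 = 55·440 + 4·6049 = 48396.
  From (x_3, y_3) = (665335, 48396): x_4 = 55·665335 + 189·4·48396 = 73180801; y_4 = 55·48396 + 4·665335 = 5323120.
  From (x_4, y_4) = (73180801, 5323120): x_5 = 55·73180801 + 189·4·5323120 = 8049222775; y_5 = 55·5323120 + 4·73180801 = 585494804.
Step 3: Verify x_5² - 189·y_5² = 64789987281578700625 - 64789987281578700624 = 1 (should be 1). ✓

(x_1, y_1) = (55, 4); (x_5, y_5) = (8049222775, 585494804).


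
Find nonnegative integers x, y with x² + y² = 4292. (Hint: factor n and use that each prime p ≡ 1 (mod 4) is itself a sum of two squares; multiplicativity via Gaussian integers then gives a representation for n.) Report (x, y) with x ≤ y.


Step 1: Factor n = 4292 = 2^2 · 29 · 37.
Step 2: Check the mod-4 condition on each prime factor: 2 = 2 (special); 29 ≡ 1 (mod 4), exponent 1; 37 ≡ 1 (mod 4), exponent 1.
All primes ≡ 3 (mod 4) appear to even exponent (or don't appear), so by the two-squares theorem n IS expressible as a sum of two squares.
Step 3: Build a representation. Group n = k² · m with k = 2 and m = 29 · 37 = 1073 (a product of primes ≡ 1 (mod 4)); a representation of m scales to one of n via (k·x)² + (k·y)² = k²(x² + y²). Each prime p ≡ 1 (mod 4) is itself a sum of two squares; find a² by testing p − a² for a perfect square:
  29: 29 − 1² = 28, 29 − 2² = 25 = 5² ⇒ 29 = 2² + 5².
  37: 37 − 1² = 36 = 6² ⇒ 37 = 1² + 6².
  Combine using the Brahmagupta–Fibonacci identity (a² + b²)(c² + d²) = (ac − bd)² + (ad + bc)² = (ac + bd)² + (ad − bc)²:
  29 · 37 = 1073: from (2² + 5²)(1² + 6²), take (2·1 − 5·6, 2·6 + 5·1) = (2 − 30, 12 + 5) = (-28, 17); dropping signs (only squares matter) gives (28, 17); check 28² + 17² = 784 + 289 = 1073 ✓.
  Scale by k = 2: (2·28, 2·17) = (56, 34).
Step 4: Order so x ≤ y and verify: 34² + 56² = 1156 + 3136 = 4292 = n. ✓

n = 4292 = 34² + 56² (one valid representation with x ≤ y).


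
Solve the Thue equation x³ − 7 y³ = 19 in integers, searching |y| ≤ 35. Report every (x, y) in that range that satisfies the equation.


The equation is x³ - 7y³ = 19. For fixed y, x³ = 7·y³ + 19, so a solution requires the RHS to be a perfect cube.
Strategy: iterate y from -35 to 35, compute RHS = 7·y³ + 19, and check whether it is a (positive or negative) perfect cube.
Check small values of y:
  y = 0: RHS = 19 is not a perfect cube.
  y = 1: RHS = 26 is not a perfect cube.
  y = -1: RHS = 12 is not a perfect cube.
  y = 2: RHS = 75 is not a perfect cube.
  y = -2: RHS = -37 is not a perfect cube.
  y = 3: RHS = 208 is not a perfect cube.
  y = -3: RHS = -170 is not a perfect cube.
Continuing the search up to |y| = 35 finds no solutions either.
No (x, y) in the scanned range satisfies the equation.

No integer solutions with |y| ≤ 35.


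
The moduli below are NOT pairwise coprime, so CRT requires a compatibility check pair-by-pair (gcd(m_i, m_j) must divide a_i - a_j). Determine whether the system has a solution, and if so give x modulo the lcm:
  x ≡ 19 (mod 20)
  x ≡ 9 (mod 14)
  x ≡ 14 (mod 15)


Moduli 20, 14, 15 are not pairwise coprime, so CRT works modulo lcm(m_i) when all pairwise compatibility conditions hold.
Pairwise compatibility: gcd(m_i, m_j) must divide a_i - a_j for every pair.
Merge one congruence at a time:
  Start: x ≡ 19 (mod 20).
  Combine with x ≡ 9 (mod 14): gcd(20, 14) = 2; 9 - 19 = -10, which IS divisible by 2, so compatible.
    Write x = 19 + 20·t and substitute into x ≡ 9 (mod 14): 20·t ≡ 9 − 19 = -10 (mod 14).
    Divide the congruence (and modulus) by g = 2: 10·t ≡ -5 (mod 7).
    Reduce coefficients mod 7: 3·t ≡ 2 (mod 7).
    The inverse of 3 mod 7 is 5 (since 3·5 = 15 = 2·7 + 1), so t ≡ 5·2 = 10 ≡ 3 (mod 7).
    Then x = 19 + 20·3 = 79, valid modulo lcm(20, 14) = 140: x ≡ 79 (mod 140).
  Combine with x ≡ 14 (mod 15): gcd(140, 15) = 5; 14 - 79 = -65, which IS divisible by 5, so compatible.
    Write x = 79 + 140·t and substitute into x ≡ 14 (mod 15): 140·t ≡ 14 − 79 = -65 (mod 15).
    Divide the congruence (and modulus) by g = 5: 28·t ≡ -13 (mod 3).
    Reduce coefficients mod 3: 1·t ≡ 2 (mod 3).
    So t ≡ 2 (mod 3).
    Then x = 79 + 140·2 = 359, valid modulo lcm(140, 15) = 420: x ≡ 359 (mod 420).
Verify: 359 mod 20 = 19, 359 mod 14 = 9, 359 mod 15 = 14.

x ≡ 359 (mod 420).


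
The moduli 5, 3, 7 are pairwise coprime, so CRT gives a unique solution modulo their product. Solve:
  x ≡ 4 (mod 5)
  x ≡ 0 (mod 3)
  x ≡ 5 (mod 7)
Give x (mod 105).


Moduli 5, 3, 7 are pairwise coprime; by CRT there is a unique solution modulo M = 5 · 3 · 7 = 105.
Solve pairwise, accumulating the modulus:
  Start with x ≡ 4 (mod 5).
  Combine with x ≡ 0 (mod 3): since gcd(5, 3) = 1, we get a unique residue mod 15.
    Write x = 4 + 5·t and substitute into x ≡ 0 (mod 3): 5·t ≡ 0 − 4 = -4 (mod 3).
    Reduce coefficients mod 3: 2·t ≡ 2 (mod 3).
    The inverse of 2 mod 3 is 2 (since 2·2 = 4 = 1·3 + 1), so t ≡ 2·2 = 4 ≡ 1 (mod 3).
    Then x = 4 + 5·1 = 9, valid modulo lcm(5, 3) = 15: x ≡ 9 (mod 15).
  Combine with x ≡ 5 (mod 7): since gcd(15, 7) = 1, we get a unique residue mod 105.
    Write x = 9 + 15·t and substitute into x ≡ 5 (mod 7): 15·t ≡ 5 − 9 = -4 (mod 7).
    Reduce coefficients mod 7: 1·t ≡ 3 (mod 7).
    So t ≡ 3 (mod 7).
    Then x = 9 + 15·3 = 54, valid modulo lcm(15, 7) = 105: x ≡ 54 (mod 105).
Verify: 54 mod 5 = 4 ✓, 54 mod 3 = 0 ✓, 54 mod 7 = 5 ✓.

x ≡ 54 (mod 105).


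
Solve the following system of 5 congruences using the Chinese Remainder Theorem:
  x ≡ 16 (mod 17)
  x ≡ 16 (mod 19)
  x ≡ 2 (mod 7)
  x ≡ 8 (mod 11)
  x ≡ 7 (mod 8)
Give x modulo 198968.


Product of moduli M = 17 · 19 · 7 · 11 · 8 = 198968.
Merge one congruence at a time:
  Start: x ≡ 16 (mod 17).
  Combine with x ≡ 16 (mod 19); new modulus lcm = 323.
    Write x = 16 + 17·t and substitute into x ≡ 16 (mod 19): 17·t ≡ 16 − 16 = 0 (mod 19).
    The inverse of 17 mod 19 is 9 (since 17·9 = 153 = 8·19 + 1), so t ≡ 9·0 = 0 ≡ 0 (mod 19).
    Then x = 16 + 17·0 = 16, valid modulo lcm(17, 19) = 323: x ≡ 16 (mod 323).
  Combine with x ≡ 2 (mod 7); new modulus lcm = 2261.
    Write x = 16 + 323·t and substitute into x ≡ 2 (mod 7): 323·t ≡ 2 − 16 = -14 (mod 7).
    Reduce coefficients mod 7: 1·t ≡ 0 (mod 7).
    So t ≡ 0 (mod 7).
    Then x = 16 + 323·0 = 16, valid modulo lcm(323, 7) = 2261: x ≡ 16 (mod 2261).
  Combine with x ≡ 8 (mod 11); new modulus lcm = 24871.
    Write x = 16 + 2261·t and substitute into x ≡ 8 (mod 11): 2261·t ≡ 8 − 16 = -8 (mod 11).
    Reduce coefficients mod 11: 6·t ≡ 3 (mod 11).
    The inverse of 6 mod 11 is 2 (since 6·2 = 12 = 1·11 + 1), so t ≡ 2·3 = 6 ≡ 6 (mod 11).
    Then x = 16 + 2261·6 = 13582, valid modulo lcm(2261, 11) = 24871: x ≡ 13582 (mod 24871).
  Combine with x ≡ 7 (mod 8); new modulus lcm = 198968.
    Write x = 13582 + 24871·t and substitute into x ≡ 7 (mod 8): 24871·t ≡ 7 − 13582 = -13575 (mod 8).
    Reduce coefficients mod 8: 7·t ≡ 1 (mod 8).
    The inverse of 7 mod 8 is 7 (since 7·7 = 49 = 6·8 + 1), so t ≡ 7·1 = 7 ≡ 7 (mod 8).
    Then x = 13582 + 24871·7 = 187679, valid modulo lcm(24871, 8) = 198968: x ≡ 187679 (mod 198968).
Verify against each original: 187679 mod 17 = 16, 187679 mod 19 = 16, 187679 mod 7 = 2, 187679 mod 11 = 8, 187679 mod 8 = 7.

x ≡ 187679 (mod 198968).


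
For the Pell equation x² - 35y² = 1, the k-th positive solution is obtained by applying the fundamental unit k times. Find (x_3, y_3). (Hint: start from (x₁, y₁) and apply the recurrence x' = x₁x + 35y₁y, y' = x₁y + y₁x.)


Step 1: Find the fundamental solution (x₁, y₁) of x² - 35y² = 1.
  Expand √35 as a continued fraction. a₀ = ⌊√35⌋ = 5; iterate m_{k+1} = d_k·a_k − m_k, d_{k+1} = (35 − m_{k+1}²)/d_k, a_{k+1} = ⌊(a₀ + m_{k+1})/d_{k+1}⌋ (starting m₀ = 0, d₀ = 1), with convergents p_k = a_k·p_{k-1} + p_{k-2}, q_k = a_k·q_{k-1} + q_{k-2} (p₋₁ = 1, q₋₁ = 0):
  k = 0: a₀ = 5; p₀/q₀ = 5/1; p₀² − 35·q₀² = 25 − 35 = -10.
  k = 1: m = 5, d = 10, a = ⌊(5 + 5)/10⌋ = 1; p/q = (1·5 + 1)/(1·1 + 0) = 6/1; p² − 35·q² = 36 − 35 = 1.
  The first convergent with p² − 35·q² = 1 gives the fundamental solution (x₁, y₁) = (6, 1).
Step 2: Apply the recurrence (x_{n+1}, y_{n+1}) = (x₁x_n + 35y₁y_n, x₁y_n + y₁x_n) repeatedly.
  From (x_1, y_1) = (6, 1): x_2 = 6·6 + 35·1·1 = 71; y_2 = 6·1 + 1·6 = 12.
  From (x_2, y_2) = (71, 12): x_3 = 6·71 + 35·1·12 = 846; y_3 = 6·12 + 1·71 = 143.
Step 3: Verify x_3² - 35·y_3² = 715716 - 715715 = 1 (should be 1). ✓

(x_1, y_1) = (6, 1); (x_3, y_3) = (846, 143).


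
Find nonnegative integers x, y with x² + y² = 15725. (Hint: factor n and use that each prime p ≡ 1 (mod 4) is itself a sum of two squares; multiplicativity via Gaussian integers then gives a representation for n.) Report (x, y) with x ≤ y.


Step 1: Factor n = 15725 = 5^2 · 17 · 37.
Step 2: Check the mod-4 condition on each prime factor: 5 ≡ 1 (mod 4), exponent 2; 17 ≡ 1 (mod 4), exponent 1; 37 ≡ 1 (mod 4), exponent 1.
All primes ≡ 3 (mod 4) appear to even exponent (or don't appear), so by the two-squares theorem n IS expressible as a sum of two squares.
Step 3: Build a representation. Group n = k² · m with k = 5 and m = 17 · 37 = 629 (a product of primes ≡ 1 (mod 4)); a representation of m scales to one of n via (k·x)² + (k·y)² = k²(x² + y²). Each prime p ≡ 1 (mod 4) is itself a sum of two squares; find a² by testing p − a² for a perfect square:
  17: 17 − 1² = 16 = 4² ⇒ 17 = 1² + 4².
  37: 37 − 1² = 36 = 6² ⇒ 37 = 1² + 6².
  Combine using the Brahmagupta–Fibonacci identity (a² + b²)(c² + d²) = (ac − bd)² + (ad + bc)² = (ac + bd)² + (ad − bc)²:
  17 · 37 = 629: from (1² + 4²)(1² + 6²), take (1·1 − 4·6, 1·6 + 4·1) = (1 − 24, 6 + 4) = (-23, 10); dropping signs (only squares matter) gives (23, 10); check 23² + 10² = 529 + 100 = 629 ✓.
  Scale by k = 5: (5·23, 5·10) = (115, 50).
Step 4: Order so x ≤ y and verify: 50² + 115² = 2500 + 13225 = 15725 = n. ✓

n = 15725 = 50² + 115² (one valid representation with x ≤ y).


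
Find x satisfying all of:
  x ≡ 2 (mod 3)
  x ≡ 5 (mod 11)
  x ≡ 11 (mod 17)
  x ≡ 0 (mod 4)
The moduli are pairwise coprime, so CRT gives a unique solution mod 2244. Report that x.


Product of moduli M = 3 · 11 · 17 · 4 = 2244.
Merge one congruence at a time:
  Start: x ≡ 2 (mod 3).
  Combine with x ≡ 5 (mod 11); new modulus lcm = 33.
    Write x = 2 + 3·t and substitute into x ≡ 5 (mod 11): 3·t ≡ 5 − 2 = 3 (mod 11).
    The inverse of 3 mod 11 is 4 (since 3·4 = 12 = 1·11 + 1), so t ≡ 4·3 = 12 ≡ 1 (mod 11).
    Then x = 2 + 3·1 = 5, valid modulo lcm(3, 11) = 33: x ≡ 5 (mod 33).
  Combine with x ≡ 11 (mod 17); new modulus lcm = 561.
    Write x = 5 + 33·t and substitute into x ≡ 11 (mod 17): 33·t ≡ 11 − 5 = 6 (mod 17).
    Reduce coefficients mod 17: 16·t ≡ 6 (mod 17).
    The inverse of 16 mod 17 is 16 (since 16·16 = 256 = 15·17 + 1), so t ≡ 16·6 = 96 ≡ 11 (mod 17).
    Then x = 5 + 33·11 = 368, valid modulo lcm(33, 17) = 561: x ≡ 368 (mod 561).
  Combine with x ≡ 0 (mod 4); new modulus lcm = 2244.
    Write x = 368 + 561·t and substitute into x ≡ 0 (mod 4): 561·t ≡ 0 − 368 = -368 (mod 4).
    Reduce coefficients mod 4: 1·t ≡ 0 (mod 4).
    So t ≡ 0 (mod 4).
    Then x = 368 + 561·0 = 368, valid modulo lcm(561, 4) = 2244: x ≡ 368 (mod 2244).
Verify against each original: 368 mod 3 = 2, 368 mod 11 = 5, 368 mod 17 = 11, 368 mod 4 = 0.

x ≡ 368 (mod 2244).


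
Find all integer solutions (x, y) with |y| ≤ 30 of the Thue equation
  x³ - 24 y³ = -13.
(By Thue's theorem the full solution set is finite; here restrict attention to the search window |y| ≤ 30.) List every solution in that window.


The equation is x³ - 24y³ = -13. For fixed y, x³ = 24·y³ − 13, so a solution requires the RHS to be a perfect cube.
Strategy: iterate y from -30 to 30, compute RHS = 24·y³ − 13, and check whether it is a (positive or negative) perfect cube.
Check small values of y:
  y = 0: RHS = -13 is not a perfect cube.
  y = 1: RHS = 11 is not a perfect cube.
  y = -1: RHS = -37 is not a perfect cube.
  y = 2: RHS = 179 is not a perfect cube.
  y = -2: RHS = -205 is not a perfect cube.
  y = 3: RHS = 635 is not a perfect cube.
  y = -3: RHS = -661 is not a perfect cube.
Continuing the search up to |y| = 30 finds no solutions either.
No (x, y) in the scanned range satisfies the equation.

No integer solutions with |y| ≤ 30.


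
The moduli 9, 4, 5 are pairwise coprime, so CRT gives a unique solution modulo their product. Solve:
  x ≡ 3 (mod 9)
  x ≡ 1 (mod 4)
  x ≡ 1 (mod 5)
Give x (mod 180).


Moduli 9, 4, 5 are pairwise coprime; by CRT there is a unique solution modulo M = 9 · 4 · 5 = 180.
Solve pairwise, accumulating the modulus:
  Start with x ≡ 3 (mod 9).
  Combine with x ≡ 1 (mod 4): since gcd(9, 4) = 1, we get a unique residue mod 36.
    Write x = 3 + 9·t and substitute into x ≡ 1 (mod 4): 9·t ≡ 1 − 3 = -2 (mod 4).
    Reduce coefficients mod 4: 1·t ≡ 2 (mod 4).
    So t ≡ 2 (mod 4).
    Then x = 3 + 9·2 = 21, valid modulo lcm(9, 4) = 36: x ≡ 21 (mod 36).
  Combine with x ≡ 1 (mod 5): since gcd(36, 5) = 1, we get a unique residue mod 180.
    Write x = 21 + 36·t and substitute into x ≡ 1 (mod 5): 36·t ≡ 1 − 21 = -20 (mod 5).
    Reduce coefficients mod 5: 1·t ≡ 0 (mod 5).
    So t ≡ 0 (mod 5).
    Then x = 21 + 36·0 = 21, valid modulo lcm(36, 5) = 180: x ≡ 21 (mod 180).
Verify: 21 mod 9 = 3 ✓, 21 mod 4 = 1 ✓, 21 mod 5 = 1 ✓.

x ≡ 21 (mod 180).


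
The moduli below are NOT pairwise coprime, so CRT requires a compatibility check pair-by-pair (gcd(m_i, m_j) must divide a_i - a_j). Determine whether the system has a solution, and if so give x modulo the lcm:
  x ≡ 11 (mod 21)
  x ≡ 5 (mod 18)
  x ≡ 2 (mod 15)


Moduli 21, 18, 15 are not pairwise coprime, so CRT works modulo lcm(m_i) when all pairwise compatibility conditions hold.
Pairwise compatibility: gcd(m_i, m_j) must divide a_i - a_j for every pair.
Merge one congruence at a time:
  Start: x ≡ 11 (mod 21).
  Combine with x ≡ 5 (mod 18): gcd(21, 18) = 3; 5 - 11 = -6, which IS divisible by 3, so compatible.
    Write x = 11 + 21·t and substitute into x ≡ 5 (mod 18): 21·t ≡ 5 − 11 = -6 (mod 18).
    Divide the congruence (and modulus) by g = 3: 7·t ≡ -2 (mod 6).
    Reduce coefficients mod 6: 1·t ≡ 4 (mod 6).
    So t ≡ 4 (mod 6).
    Then x = 11 + 21·4 = 95, valid modulo lcm(21, 18) = 126: x ≡ 95 (mod 126).
  Combine with x ≡ 2 (mod 15): gcd(126, 15) = 3; 2 - 95 = -93, which IS divisible by 3, so compatible.
    Write x = 95 + 126·t and substitute into x ≡ 2 (mod 15): 126·t ≡ 2 − 95 = -93 (mod 15).
    Divide the congruence (and modulus) by g = 3: 42·t ≡ -31 (mod 5).
    Reduce coefficients mod 5: 2·t ≡ 4 (mod 5).
    The inverse of 2 mod 5 is 3 (since 2·3 = 6 = 1·5 + 1), so t ≡ 3·4 = 12 ≡ 2 (mod 5).
    Then x = 95 + 126·2 = 347, valid modulo lcm(126, 15) = 630: x ≡ 347 (mod 630).
Verify: 347 mod 21 = 11, 347 mod 18 = 5, 347 mod 15 = 2.

x ≡ 347 (mod 630).


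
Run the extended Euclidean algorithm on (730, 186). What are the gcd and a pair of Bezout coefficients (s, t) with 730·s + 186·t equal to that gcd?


Euclidean algorithm on (730, 186) — divide until remainder is 0:
  730 = 3 · 186 + 172
  186 = 1 · 172 + 14
  172 = 12 · 14 + 4
  14 = 3 · 4 + 2
  4 = 2 · 2 + 0
gcd(730, 186) = 2.
Track Bezout coefficients alongside the remainders: start with r₀ = 730 = a·1 + b·0 (s = 1, t = 0) and r₁ = 186 = a·0 + b·1 (s = 0, t = 1); each new remainder r_{k+1} = r_{k-1} − q_k·r_k inherits s_{k+1} = s_{k-1} − q_k·s_k, t_{k+1} = t_{k-1} − q_k·t_k, so r_k = a·s_k + b·t_k at every step:
  q = 3: r = 172, s = 1 − 3·0 = 1, t = 0 − 3·1 = -3  (check: 730·1 + 186·(-3) = 172)
  q = 1: r = 14, s = 0 − 1·1 = -1, t = 1 − 1·(-3) = 4  (check: 730·(-1) + 186·4 = 14)
  q = 12: r = 4, s = 1 − 12·(-1) = 13, t = -3 − 12·4 = -51  (check: 730·13 + 186·(-51) = 4)
  q = 3: r = 2, s = -1 − 3·13 = -40, t = 4 − 3·(-51) = 157  (check: 730·(-40) + 186·157 = 2)
The row with r = 2 (the gcd) gives the Bezout coefficients s = -40, t = 157.
Result: 730 · (-40) + 186 · (157) = 2.

gcd(730, 186) = 2; s = -40, t = 157 (check: 730·(-40) + 186·157 = 2).


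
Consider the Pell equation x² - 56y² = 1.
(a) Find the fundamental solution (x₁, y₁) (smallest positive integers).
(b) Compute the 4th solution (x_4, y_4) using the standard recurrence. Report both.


Step 1: Find the fundamental solution (x₁, y₁) of x² - 56y² = 1.
  Expand √56 as a continued fraction. a₀ = ⌊√56⌋ = 7; iterate m_{k+1} = d_k·a_k − m_k, d_{k+1} = (56 − m_{k+1}²)/d_k, a_{k+1} = ⌊(a₀ + m_{k+1})/d_{k+1}⌋ (starting m₀ = 0, d₀ = 1), with convergents p_k = a_k·p_{k-1} + p_{k-2}, q_k = a_k·q_{k-1} + q_{k-2} (p₋₁ = 1, q₋₁ = 0):
  k = 0: a₀ = 7; p₀/q₀ = 7/1; p₀² − 56·q₀² = 49 − 56 = -7.
  k = 1: m = 7, d = 7, a = ⌊(7 + 7)/7⌋ = 2; p/q = (2·7 + 1)/(2·1 + 0) = 15/2; p² − 56·q² = 225 − 224 = 1.
  The first convergent with p² − 56·q² = 1 gives the fundamental solution (x₁, y₁) = (15, 2).
Step 2: Apply the recurrence (x_{n+1}, y_{n+1}) = (x₁x_n + 56y₁y_n, x₁y_n + y₁x_n) repeatedly.
  From (x_1, y_1) = (15, 2): x_2 = 15·15 + 56·2·2 = 449; y_2 = 15·2 + 2·15 = 60.
  From (x_2, y_2) = (449, 60): x_3 = 15·449 + 56·2·60 = 13455; y_3 = 15·60 + 2·449 = 1798.
  From (x_3, y_3) = (13455, 1798): x_4 = 15·13455 + 56·2·1798 = 403201; y_4 = 15·1798 + 2·13455 = 53880.
Step 3: Verify x_4² - 56·y_4² = 162571046401 - 162571046400 = 1 (should be 1). ✓

(x_1, y_1) = (15, 2); (x_4, y_4) = (403201, 53880).


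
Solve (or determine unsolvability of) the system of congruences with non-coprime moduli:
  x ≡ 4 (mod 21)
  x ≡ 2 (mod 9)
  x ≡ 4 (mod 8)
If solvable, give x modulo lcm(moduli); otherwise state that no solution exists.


Moduli 21, 9, 8 are not pairwise coprime, so CRT works modulo lcm(m_i) when all pairwise compatibility conditions hold.
Pairwise compatibility: gcd(m_i, m_j) must divide a_i - a_j for every pair.
Merge one congruence at a time:
  Start: x ≡ 4 (mod 21).
  Combine with x ≡ 2 (mod 9): gcd(21, 9) = 3, and 2 - 4 = -2 is NOT divisible by 3.
    ⇒ system is inconsistent (no integer solution).

No solution (the system is inconsistent).


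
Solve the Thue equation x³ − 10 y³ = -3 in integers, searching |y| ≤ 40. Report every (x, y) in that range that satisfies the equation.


The equation is x³ - 10y³ = -3. For fixed y, x³ = 10·y³ − 3, so a solution requires the RHS to be a perfect cube.
Strategy: iterate y from -40 to 40, compute RHS = 10·y³ − 3, and check whether it is a (positive or negative) perfect cube.
Check small values of y:
  y = 0: RHS = -3 is not a perfect cube.
  y = 1: RHS = 7 is not a perfect cube.
  y = -1: RHS = -13 is not a perfect cube.
  y = 2: RHS = 77 is not a perfect cube.
  y = -2: RHS = -83 is not a perfect cube.
  y = 3: RHS = 267 is not a perfect cube.
  y = -3: RHS = -273 is not a perfect cube.
Continuing the search up to |y| = 40 finds no solutions either.
No (x, y) in the scanned range satisfies the equation.

No integer solutions with |y| ≤ 40.


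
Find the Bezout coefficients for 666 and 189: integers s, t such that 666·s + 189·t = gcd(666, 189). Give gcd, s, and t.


Euclidean algorithm on (666, 189) — divide until remainder is 0:
  666 = 3 · 189 + 99
  189 = 1 · 99 + 90
  99 = 1 · 90 + 9
  90 = 10 · 9 + 0
gcd(666, 189) = 9.
Track Bezout coefficients alongside the remainders: start with r₀ = 666 = a·1 + b·0 (s = 1, t = 0) and r₁ = 189 = a·0 + b·1 (s = 0, t = 1); each new remainder r_{k+1} = r_{k-1} − q_k·r_k inherits s_{k+1} = s_{k-1} − q_k·s_k, t_{k+1} = t_{k-1} − q_k·t_k, so r_k = a·s_k + b·t_k at every step:
  q = 3: r = 99, s = 1 − 3·0 = 1, t = 0 − 3·1 = -3  (check: 666·1 + 189·(-3) = 99)
  q = 1: r = 90, s = 0 − 1·1 = -1, t = 1 − 1·(-3) = 4  (check: 666·(-1) + 189·4 = 90)
  q = 1: r = 9, s = 1 − 1·(-1) = 2, t = -3 − 1·4 = -7  (check: 666·2 + 189·(-7) = 9)
The row with r = 9 (the gcd) gives the Bezout coefficients s = 2, t = -7.
Result: 666 · (2) + 189 · (-7) = 9.

gcd(666, 189) = 9; s = 2, t = -7 (check: 666·2 + 189·(-7) = 9).


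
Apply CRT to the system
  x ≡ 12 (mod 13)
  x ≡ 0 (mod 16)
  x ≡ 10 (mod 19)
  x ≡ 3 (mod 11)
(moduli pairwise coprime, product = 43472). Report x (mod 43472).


Product of moduli M = 13 · 16 · 19 · 11 = 43472.
Merge one congruence at a time:
  Start: x ≡ 12 (mod 13).
  Combine with x ≡ 0 (mod 16); new modulus lcm = 208.
    Write x = 12 + 13·t and substitute into x ≡ 0 (mod 16): 13·t ≡ 0 − 12 = -12 (mod 16).
    Reduce coefficients mod 16: 13·t ≡ 4 (mod 16).
    The inverse of 13 mod 16 is 5 (since 13·5 = 65 = 4·16 + 1), so t ≡ 5·4 = 20 ≡ 4 (mod 16).
    Then x = 12 + 13·4 = 64, valid modulo lcm(13, 16) = 208: x ≡ 64 (mod 208).
  Combine with x ≡ 10 (mod 19); new modulus lcm = 3952.
    Write x = 64 + 208·t and substitute into x ≡ 10 (mod 19): 208·t ≡ 10 − 64 = -54 (mod 19).
    Reduce coefficients mod 19: 18·t ≡ 3 (mod 19).
    The inverse of 18 mod 19 is 18 (since 18·18 = 324 = 17·19 + 1), so t ≡ 18·3 = 54 ≡ 16 (mod 19).
    Then x = 64 + 208·16 = 3392, valid modulo lcm(208, 19) = 3952: x ≡ 3392 (mod 3952).
  Combine with x ≡ 3 (mod 11); new modulus lcm = 43472.
    Write x = 3392 + 3952·t and substitute into x ≡ 3 (mod 11): 3952·t ≡ 3 − 3392 = -3389 (mod 11).
    Reduce coefficients mod 11: 3·t ≡ 10 (mod 11).
    The inverse of 3 mod 11 is 4 (since 3·4 = 12 = 1·11 + 1), so t ≡ 4·10 = 40 ≡ 7 (mod 11).
    Then x = 3392 + 3952·7 = 31056, valid modulo lcm(3952, 11) = 43472: x ≡ 31056 (mod 43472).
Verify against each original: 31056 mod 13 = 12, 31056 mod 16 = 0, 31056 mod 19 = 10, 31056 mod 11 = 3.

x ≡ 31056 (mod 43472).


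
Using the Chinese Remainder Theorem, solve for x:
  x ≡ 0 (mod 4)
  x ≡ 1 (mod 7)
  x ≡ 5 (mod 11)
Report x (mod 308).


Moduli 4, 7, 11 are pairwise coprime; by CRT there is a unique solution modulo M = 4 · 7 · 11 = 308.
Solve pairwise, accumulating the modulus:
  Start with x ≡ 0 (mod 4).
  Combine with x ≡ 1 (mod 7): since gcd(4, 7) = 1, we get a unique residue mod 28.
    Write x = 0 + 4·t and substitute into x ≡ 1 (mod 7): 4·t ≡ 1 − 0 = 1 (mod 7).
    The inverse of 4 mod 7 is 2 (since 4·2 = 8 = 1·7 + 1), so t ≡ 2·1 = 2 ≡ 2 (mod 7).
    Then x = 0 + 4·2 = 8, valid modulo lcm(4, 7) = 28: x ≡ 8 (mod 28).
  Combine with x ≡ 5 (mod 11): since gcd(28, 11) = 1, we get a unique residue mod 308.
    Write x = 8 + 28·t and substitute into x ≡ 5 (mod 11): 28·t ≡ 5 − 8 = -3 (mod 11).
    Reduce coefficients mod 11: 6·t ≡ 8 (mod 11).
    The inverse of 6 mod 11 is 2 (since 6·2 = 12 = 1·11 + 1), so t ≡ 2·8 = 16 ≡ 5 (mod 11).
    Then x = 8 + 28·5 = 148, valid modulo lcm(28, 11) = 308: x ≡ 148 (mod 308).
Verify: 148 mod 4 = 0 ✓, 148 mod 7 = 1 ✓, 148 mod 11 = 5 ✓.

x ≡ 148 (mod 308).


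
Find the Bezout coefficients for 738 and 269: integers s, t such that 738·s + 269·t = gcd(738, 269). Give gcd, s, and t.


Euclidean algorithm on (738, 269) — divide until remainder is 0:
  738 = 2 · 269 + 200
  269 = 1 · 200 + 69
  200 = 2 · 69 + 62
  69 = 1 · 62 + 7
  62 = 8 · 7 + 6
  7 = 1 · 6 + 1
  6 = 6 · 1 + 0
gcd(738, 269) = 1.
Track Bezout coefficients alongside the remainders: start with r₀ = 738 = a·1 + b·0 (s = 1, t = 0) and r₁ = 269 = a·0 + b·1 (s = 0, t = 1); each new remainder r_{k+1} = r_{k-1} − q_k·r_k inherits s_{k+1} = s_{k-1} − q_k·s_k, t_{k+1} = t_{k-1} − q_k·t_k, so r_k = a·s_k + b·t_k at every step:
  q = 2: r = 200, s = 1 − 2·0 = 1, t = 0 − 2·1 = -2  (check: 738·1 + 269·(-2) = 200)
  q = 1: r = 69, s = 0 − 1·1 = -1, t = 1 − 1·(-2) = 3  (check: 738·(-1) + 269·3 = 69)
  q = 2: r = 62, s = 1 − 2·(-1) = 3, t = -2 − 2·3 = -8  (check: 738·3 + 269·(-8) = 62)
  q = 1: r = 7, s = -1 − 1·3 = -4, t = 3 − 1·(-8) = 11  (check: 738·(-4) + 269·11 = 7)
  q = 8: r = 6, s = 3 − 8·(-4) = 35, t = -8 − 8·11 = -96  (check: 738·35 + 269·(-96) = 6)
  q = 1: r = 1, s = -4 − 1·35 = -39, t = 11 − 1·(-96) = 107  (check: 738·(-39) + 269·107 = 1)
The row with r = 1 (the gcd) gives the Bezout coefficients s = -39, t = 107.
Result: 738 · (-39) + 269 · (107) = 1.

gcd(738, 269) = 1; s = -39, t = 107 (check: 738·(-39) + 269·107 = 1).


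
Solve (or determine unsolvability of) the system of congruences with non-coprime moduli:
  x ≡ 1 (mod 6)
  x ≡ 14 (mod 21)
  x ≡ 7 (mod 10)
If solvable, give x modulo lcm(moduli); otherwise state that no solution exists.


Moduli 6, 21, 10 are not pairwise coprime, so CRT works modulo lcm(m_i) when all pairwise compatibility conditions hold.
Pairwise compatibility: gcd(m_i, m_j) must divide a_i - a_j for every pair.
Merge one congruence at a time:
  Start: x ≡ 1 (mod 6).
  Combine with x ≡ 14 (mod 21): gcd(6, 21) = 3, and 14 - 1 = 13 is NOT divisible by 3.
    ⇒ system is inconsistent (no integer solution).

No solution (the system is inconsistent).


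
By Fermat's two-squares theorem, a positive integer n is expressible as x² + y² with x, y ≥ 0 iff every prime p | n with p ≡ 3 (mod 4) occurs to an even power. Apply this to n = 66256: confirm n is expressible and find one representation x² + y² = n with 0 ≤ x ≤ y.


Step 1: Factor n = 66256 = 2^4 · 41 · 101.
Step 2: Check the mod-4 condition on each prime factor: 2 = 2 (special); 41 ≡ 1 (mod 4), exponent 1; 101 ≡ 1 (mod 4), exponent 1.
All primes ≡ 3 (mod 4) appear to even exponent (or don't appear), so by the two-squares theorem n IS expressible as a sum of two squares.
Step 3: Build a representation. Group n = k² · m with k = 4 and m = 41 · 101 = 4141 (a product of primes ≡ 1 (mod 4)); a representation of m scales to one of n via (k·x)² + (k·y)² = k²(x² + y²). Each prime p ≡ 1 (mod 4) is itself a sum of two squares; find a² by testing p − a² for a perfect square:
  41: 41 − 1² = 40, 41 − 2² = 37, 41 − 3² = 32, 41 − 4² = 25 = 5² ⇒ 41 = 4² + 5².
  101: 101 − 1² = 100 = 10² ⇒ 101 = 1² + 10².
  Combine using the Brahmagupta–Fibonacci identity (a² + b²)(c² + d²) = (ac − bd)² + (ad + bc)² = (ac + bd)² + (ad − bc)²:
  41 · 101 = 4141: from (4² + 5²)(1² + 10²), take (4·1 − 5·10, 4·10 + 5·1) = (4 − 50, 40 + 5) = (-46, 45); dropping signs (only squares matter) gives (46, 45); check 46² + 45² = 2116 + 2025 = 4141 ✓.
  Scale by k = 4: (4·46, 4·45) = (184, 180).
Step 4: Order so x ≤ y and verify: 180² + 184² = 32400 + 33856 = 66256 = n. ✓

n = 66256 = 180² + 184² (one valid representation with x ≤ y).


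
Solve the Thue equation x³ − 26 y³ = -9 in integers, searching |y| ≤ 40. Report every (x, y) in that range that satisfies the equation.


The equation is x³ - 26y³ = -9. For fixed y, x³ = 26·y³ − 9, so a solution requires the RHS to be a perfect cube.
Strategy: iterate y from -40 to 40, compute RHS = 26·y³ − 9, and check whether it is a (positive or negative) perfect cube.
Check small values of y:
  y = 0: RHS = -9 is not a perfect cube.
  y = 1: RHS = 17 is not a perfect cube.
  y = -1: RHS = -35 is not a perfect cube.
  y = 2: RHS = 199 is not a perfect cube.
  y = -2: RHS = -217 is not a perfect cube.
  y = 3: RHS = 693 is not a perfect cube.
  y = -3: RHS = -711 is not a perfect cube.
Continuing the search up to |y| = 40 finds no solutions either.
No (x, y) in the scanned range satisfies the equation.

No integer solutions with |y| ≤ 40.


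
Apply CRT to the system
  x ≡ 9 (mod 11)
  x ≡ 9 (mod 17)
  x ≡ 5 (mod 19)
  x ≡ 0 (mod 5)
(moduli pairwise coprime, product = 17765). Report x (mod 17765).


Product of moduli M = 11 · 17 · 19 · 5 = 17765.
Merge one congruence at a time:
  Start: x ≡ 9 (mod 11).
  Combine with x ≡ 9 (mod 17); new modulus lcm = 187.
    Write x = 9 + 11·t and substitute into x ≡ 9 (mod 17): 11·t ≡ 9 − 9 = 0 (mod 17).
    The inverse of 11 mod 17 is 14 (since 11·14 = 154 = 9·17 + 1), so t ≡ 14·0 = 0 ≡ 0 (mod 17).
    Then x = 9 + 11·0 = 9, valid modulo lcm(11, 17) = 187: x ≡ 9 (mod 187).
  Combine with x ≡ 5 (mod 19); new modulus lcm = 3553.
    Write x = 9 + 187·t and substitute into x ≡ 5 (mod 19): 187·t ≡ 5 − 9 = -4 (mod 19).
    Reduce coefficients mod 19: 16·t ≡ 15 (mod 19).
    The inverse of 16 mod 19 is 6 (since 16·6 = 96 = 5·19 + 1), so t ≡ 6·15 = 90 ≡ 14 (mod 19).
    Then x = 9 + 187·14 = 2627, valid modulo lcm(187, 19) = 3553: x ≡ 2627 (mod 3553).
  Combine with x ≡ 0 (mod 5); new modulus lcm = 17765.
    Write x = 2627 + 3553·t and substitute into x ≡ 0 (mod 5): 3553·t ≡ 0 − 2627 = -2627 (mod 5).
    Reduce coefficients mod 5: 3·t ≡ 3 (mod 5).
    The inverse of 3 mod 5 is 2 (since 3·2 = 6 = 1·5 + 1), so t ≡ 2·3 = 6 ≡ 1 (mod 5).
    Then x = 2627 + 3553·1 = 6180, valid modulo lcm(3553, 5) = 17765: x ≡ 6180 (mod 17765).
Verify against each original: 6180 mod 11 = 9, 6180 mod 17 = 9, 6180 mod 19 = 5, 6180 mod 5 = 0.

x ≡ 6180 (mod 17765).


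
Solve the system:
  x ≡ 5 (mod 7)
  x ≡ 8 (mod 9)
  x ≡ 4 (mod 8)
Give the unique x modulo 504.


Moduli 7, 9, 8 are pairwise coprime; by CRT there is a unique solution modulo M = 7 · 9 · 8 = 504.
Solve pairwise, accumulating the modulus:
  Start with x ≡ 5 (mod 7).
  Combine with x ≡ 8 (mod 9): since gcd(7, 9) = 1, we get a unique residue mod 63.
    Write x = 5 + 7·t and substitute into x ≡ 8 (mod 9): 7·t ≡ 8 − 5 = 3 (mod 9).
    The inverse of 7 mod 9 is 4 (since 7·4 = 28 = 3·9 + 1), so t ≡ 4·3 = 12 ≡ 3 (mod 9).
    Then x = 5 + 7·3 = 26, valid modulo lcm(7, 9) = 63: x ≡ 26 (mod 63).
  Combine with x ≡ 4 (mod 8): since gcd(63, 8) = 1, we get a unique residue mod 504.
    Write x = 26 + 63·t and substitute into x ≡ 4 (mod 8): 63·t ≡ 4 − 26 = -22 (mod 8).
    Reduce coefficients mod 8: 7·t ≡ 2 (mod 8).
    The inverse of 7 mod 8 is 7 (since 7·7 = 49 = 6·8 + 1), so t ≡ 7·2 = 14 ≡ 6 (mod 8).
    Then x = 26 + 63·6 = 404, valid modulo lcm(63, 8) = 504: x ≡ 404 (mod 504).
Verify: 404 mod 7 = 5 ✓, 404 mod 9 = 8 ✓, 404 mod 8 = 4 ✓.

x ≡ 404 (mod 504).


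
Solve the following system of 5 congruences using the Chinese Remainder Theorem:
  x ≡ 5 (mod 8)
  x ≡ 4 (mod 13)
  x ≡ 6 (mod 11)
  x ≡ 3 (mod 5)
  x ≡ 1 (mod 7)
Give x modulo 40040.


Product of moduli M = 8 · 13 · 11 · 5 · 7 = 40040.
Merge one congruence at a time:
  Start: x ≡ 5 (mod 8).
  Combine with x ≡ 4 (mod 13); new modulus lcm = 104.
    Write x = 5 + 8·t and substitute into x ≡ 4 (mod 13): 8·t ≡ 4 − 5 = -1 (mod 13).
    Reduce coefficients mod 13: 8·t ≡ 12 (mod 13).
    The inverse of 8 mod 13 is 5 (since 8·5 = 40 = 3·13 + 1), so t ≡ 5·12 = 60 ≡ 8 (mod 13).
    Then x = 5 + 8·8 = 69, valid modulo lcm(8, 13) = 104: x ≡ 69 (mod 104).
  Combine with x ≡ 6 (mod 11); new modulus lcm = 1144.
    Write x = 69 + 104·t and substitute into x ≡ 6 (mod 11): 104·t ≡ 6 − 69 = -63 (mod 11).
    Reduce coefficients mod 11: 5·t ≡ 3 (mod 11).
    The inverse of 5 mod 11 is 9 (since 5·9 = 45 = 4·11 + 1), so t ≡ 9·3 = 27 ≡ 5 (mod 11).
    Then x = 69 + 104·5 = 589, valid modulo lcm(104, 11) = 1144: x ≡ 589 (mod 1144).
  Combine with x ≡ 3 (mod 5); new modulus lcm = 5720.
    Write x = 589 + 1144·t and substitute into x ≡ 3 (mod 5): 1144·t ≡ 3 − 589 = -586 (mod 5).
    Reduce coefficients mod 5: 4·t ≡ 4 (mod 5).
    The inverse of 4 mod 5 is 4 (since 4·4 = 16 = 3·5 + 1), so t ≡ 4·4 = 16 ≡ 1 (mod 5).
    Then x = 589 + 1144·1 = 1733, valid modulo lcm(1144, 5) = 5720: x ≡ 1733 (mod 5720).
  Combine with x ≡ 1 (mod 7); new modulus lcm = 40040.
    Write x = 1733 + 5720·t and substitute into x ≡ 1 (mod 7): 5720·t ≡ 1 − 1733 = -1732 (mod 7).
    Reduce coefficients mod 7: 1·t ≡ 4 (mod 7).
    So t ≡ 4 (mod 7).
    Then x = 1733 + 5720·4 = 24613, valid modulo lcm(5720, 7) = 40040: x ≡ 24613 (mod 40040).
Verify against each original: 24613 mod 8 = 5, 24613 mod 13 = 4, 24613 mod 11 = 6, 24613 mod 5 = 3, 24613 mod 7 = 1.

x ≡ 24613 (mod 40040).


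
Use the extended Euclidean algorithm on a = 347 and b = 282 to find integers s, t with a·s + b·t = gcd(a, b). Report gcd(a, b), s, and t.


Euclidean algorithm on (347, 282) — divide until remainder is 0:
  347 = 1 · 282 + 65
  282 = 4 · 65 + 22
  65 = 2 · 22 + 21
  22 = 1 · 21 + 1
  21 = 21 · 1 + 0
gcd(347, 282) = 1.
Track Bezout coefficients alongside the remainders: start with r₀ = 347 = a·1 + b·0 (s = 1, t = 0) and r₁ = 282 = a·0 + b·1 (s = 0, t = 1); each new remainder r_{k+1} = r_{k-1} − q_k·r_k inherits s_{k+1} = s_{k-1} − q_k·s_k, t_{k+1} = t_{k-1} − q_k·t_k, so r_k = a·s_k + b·t_k at every step:
  q = 1: r = 65, s = 1 − 1·0 = 1, t = 0 − 1·1 = -1  (check: 347·1 + 282·(-1) = 65)
  q = 4: r = 22, s = 0 − 4·1 = -4, t = 1 − 4·(-1) = 5  (check: 347·(-4) + 282·5 = 22)
  q = 2: r = 21, s = 1 − 2·(-4) = 9, t = -1 − 2·5 = -11  (check: 347·9 + 282·(-11) = 21)
  q = 1: r = 1, s = -4 − 1·9 = -13, t = 5 − 1·(-11) = 16  (check: 347·(-13) + 282·16 = 1)
The row with r = 1 (the gcd) gives the Bezout coefficients s = -13, t = 16.
Result: 347 · (-13) + 282 · (16) = 1.

gcd(347, 282) = 1; s = -13, t = 16 (check: 347·(-13) + 282·16 = 1).


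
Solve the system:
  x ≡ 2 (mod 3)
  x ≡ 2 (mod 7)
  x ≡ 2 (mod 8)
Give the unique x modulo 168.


Moduli 3, 7, 8 are pairwise coprime; by CRT there is a unique solution modulo M = 3 · 7 · 8 = 168.
Solve pairwise, accumulating the modulus:
  Start with x ≡ 2 (mod 3).
  Combine with x ≡ 2 (mod 7): since gcd(3, 7) = 1, we get a unique residue mod 21.
    Write x = 2 + 3·t and substitute into x ≡ 2 (mod 7): 3·t ≡ 2 − 2 = 0 (mod 7).
    The inverse of 3 mod 7 is 5 (since 3·5 = 15 = 2·7 + 1), so t ≡ 5·0 = 0 ≡ 0 (mod 7).
    Then x = 2 + 3·0 = 2, valid modulo lcm(3, 7) = 21: x ≡ 2 (mod 21).
  Combine with x ≡ 2 (mod 8): since gcd(21, 8) = 1, we get a unique residue mod 168.
    Write x = 2 + 21·t and substitute into x ≡ 2 (mod 8): 21·t ≡ 2 − 2 = 0 (mod 8).
    Reduce coefficients mod 8: 5·t ≡ 0 (mod 8).
    The inverse of 5 mod 8 is 5 (since 5·5 = 25 = 3·8 + 1), so t ≡ 5·0 = 0 ≡ 0 (mod 8).
    Then x = 2 + 21·0 = 2, valid modulo lcm(21, 8) = 168: x ≡ 2 (mod 168).
Verify: 2 mod 3 = 2 ✓, 2 mod 7 = 2 ✓, 2 mod 8 = 2 ✓.

x ≡ 2 (mod 168).


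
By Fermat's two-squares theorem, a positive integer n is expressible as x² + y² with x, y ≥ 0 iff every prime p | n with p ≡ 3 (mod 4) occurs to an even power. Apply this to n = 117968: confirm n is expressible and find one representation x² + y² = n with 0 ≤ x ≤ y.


Step 1: Factor n = 117968 = 2^4 · 73 · 101.
Step 2: Check the mod-4 condition on each prime factor: 2 = 2 (special); 73 ≡ 1 (mod 4), exponent 1; 101 ≡ 1 (mod 4), exponent 1.
All primes ≡ 3 (mod 4) appear to even exponent (or don't appear), so by the two-squares theorem n IS expressible as a sum of two squares.
Step 3: Build a representation. Group n = k² · m with k = 4 and m = 73 · 101 = 7373 (a product of primes ≡ 1 (mod 4)); a representation of m scales to one of n via (k·x)² + (k·y)² = k²(x² + y²). Each prime p ≡ 1 (mod 4) is itself a sum of two squares; find a² by testing p − a² for a perfect square:
  73: 73 − 1² = 72, 73 − 2² = 69, 73 − 3² = 64 = 8² ⇒ 73 = 3² + 8².
  101: 101 − 1² = 100 = 10² ⇒ 101 = 1² + 10².
  Combine using the Brahmagupta–Fibonacci identity (a² + b²)(c² + d²) = (ac − bd)² + (ad + bc)² = (ac + bd)² + (ad − bc)²:
  73 · 101 = 7373: from (3² + 8²)(1² + 10²), take (3·1 − 8·10, 3·10 + 8·1) = (3 − 80, 30 + 8) = (-77, 38); dropping signs (only squares matter) gives (77, 38); check 77² + 38² = 5929 + 1444 = 7373 ✓.
  Scale by k = 4: (4·77, 4·38) = (308, 152).
Step 4: Order so x ≤ y and verify: 152² + 308² = 23104 + 94864 = 117968 = n. ✓

n = 117968 = 152² + 308² (one valid representation with x ≤ y).


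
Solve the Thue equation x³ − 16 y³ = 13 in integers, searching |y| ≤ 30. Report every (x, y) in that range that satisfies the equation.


The equation is x³ - 16y³ = 13. For fixed y, x³ = 16·y³ + 13, so a solution requires the RHS to be a perfect cube.
Strategy: iterate y from -30 to 30, compute RHS = 16·y³ + 13, and check whether it is a (positive or negative) perfect cube.
Check small values of y:
  y = 0: RHS = 13 is not a perfect cube.
  y = 1: RHS = 29 is not a perfect cube.
  y = -1: RHS = -3 is not a perfect cube.
  y = 2: RHS = 141 is not a perfect cube.
  y = -2: RHS = -115 is not a perfect cube.
  y = 3: RHS = 445 is not a perfect cube.
  y = -3: RHS = -419 is not a perfect cube.
Continuing the search up to |y| = 30 finds no solutions either.
No (x, y) in the scanned range satisfies the equation.

No integer solutions with |y| ≤ 30.


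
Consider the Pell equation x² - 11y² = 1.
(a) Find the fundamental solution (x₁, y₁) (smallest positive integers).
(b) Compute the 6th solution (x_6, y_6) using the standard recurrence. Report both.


Step 1: Find the fundamental solution (x₁, y₁) of x² - 11y² = 1.
  Expand √11 as a continued fraction. a₀ = ⌊√11⌋ = 3; iterate m_{k+1} = d_k·a_k − m_k, d_{k+1} = (11 − m_{k+1}²)/d_k, a_{k+1} = ⌊(a₀ + m_{k+1})/d_{k+1}⌋ (starting m₀ = 0, d₀ = 1), with convergents p_k = a_k·p_{k-1} + p_{k-2}, q_k = a_k·q_{k-1} + q_{k-2} (p₋₁ = 1, q₋₁ = 0):
  k = 0: a₀ = 3; p₀/q₀ = 3/1; p₀² − 11·q₀² = 9 − 11 = -2.
  k = 1: m = 3, d = 2, a = ⌊(3 + 3)/2⌋ = 3; p/q = (3·3 + 1)/(3·1 + 0) = 10/3; p² − 11·q² = 100 − 99 = 1.
  The first convergent with p² − 11·q² = 1 gives the fundamental solution (x₁, y₁) = (10, 3).
Step 2: Apply the recurrence (x_{n+1}, y_{n+1}) = (x₁x_n + 11y₁y_n, x₁y_n + y₁x_n) repeatedly.
  From (x_1, y_1) = (10, 3): x_2 = 10·10 + 11·3·3 = 199; y_2 = 10·3 + 3·10 = 60.
  From (x_2, y_2) = (199, 60): x_3 = 10·199 + 11·3·60 = 3970; y_3 = 10·60 + 3·199 = 1197.
  From (x_3, y_3) = (3970, 1197): x_4 = 10·3970 + 11·3·1197 = 79201; y_4 = 10·1197 + 3·3970 = 23880.
  From (x_4, y_4) = (79201, 23880): x_5 = 10·79201 + 11·3·23880 = 1580050; y_5 = 10·23880 + 3·79201 = 476403.
  From (x_5, y_5) = (1580050, 476403): x_6 = 10·1580050 + 11·3·476403 = 31521799; y_6 = 10·476403 + 3·1580050 = 9504180.
Step 3: Verify x_6² - 11·y_6² = 993623812196401 - 993623812196400 = 1 (should be 1). ✓

(x_1, y_1) = (10, 3); (x_6, y_6) = (31521799, 9504180).
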